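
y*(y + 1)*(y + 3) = y^3 + 4*y^2 + 3*y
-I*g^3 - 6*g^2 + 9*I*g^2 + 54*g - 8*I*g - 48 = (g - 8)*(g - 6*I)*(-I*g + I)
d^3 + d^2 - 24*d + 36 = (d - 3)*(d - 2)*(d + 6)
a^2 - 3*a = a*(a - 3)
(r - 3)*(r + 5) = r^2 + 2*r - 15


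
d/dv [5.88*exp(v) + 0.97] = 5.88*exp(v)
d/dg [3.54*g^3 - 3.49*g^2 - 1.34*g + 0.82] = 10.62*g^2 - 6.98*g - 1.34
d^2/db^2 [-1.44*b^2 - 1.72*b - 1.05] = -2.88000000000000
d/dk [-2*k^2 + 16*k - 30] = 16 - 4*k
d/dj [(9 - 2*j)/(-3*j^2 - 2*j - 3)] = 6*(-j^2 + 9*j + 4)/(9*j^4 + 12*j^3 + 22*j^2 + 12*j + 9)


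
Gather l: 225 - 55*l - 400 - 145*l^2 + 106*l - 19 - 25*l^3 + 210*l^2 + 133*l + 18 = -25*l^3 + 65*l^2 + 184*l - 176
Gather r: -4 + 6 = 2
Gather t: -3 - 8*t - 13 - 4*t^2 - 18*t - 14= -4*t^2 - 26*t - 30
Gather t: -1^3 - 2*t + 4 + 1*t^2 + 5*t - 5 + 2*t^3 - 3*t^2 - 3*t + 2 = 2*t^3 - 2*t^2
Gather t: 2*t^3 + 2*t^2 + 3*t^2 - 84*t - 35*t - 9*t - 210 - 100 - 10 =2*t^3 + 5*t^2 - 128*t - 320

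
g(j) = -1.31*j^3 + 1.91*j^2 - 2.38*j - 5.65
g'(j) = -3.93*j^2 + 3.82*j - 2.38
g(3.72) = -55.51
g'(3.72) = -42.55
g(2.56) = -21.20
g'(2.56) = -18.36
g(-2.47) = 31.62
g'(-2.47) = -35.79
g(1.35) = -8.61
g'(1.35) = -4.39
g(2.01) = -13.36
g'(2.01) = -10.58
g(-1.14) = 1.49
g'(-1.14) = -11.84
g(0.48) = -6.50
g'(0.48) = -1.45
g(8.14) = -605.02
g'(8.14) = -231.69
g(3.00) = -30.97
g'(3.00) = -26.29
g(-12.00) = 2561.63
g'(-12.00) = -614.14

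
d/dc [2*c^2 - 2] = 4*c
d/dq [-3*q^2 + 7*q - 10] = 7 - 6*q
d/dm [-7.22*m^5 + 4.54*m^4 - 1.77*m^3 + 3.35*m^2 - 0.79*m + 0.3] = -36.1*m^4 + 18.16*m^3 - 5.31*m^2 + 6.7*m - 0.79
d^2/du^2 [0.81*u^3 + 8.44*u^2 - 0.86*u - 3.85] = 4.86*u + 16.88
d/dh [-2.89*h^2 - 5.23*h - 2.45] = -5.78*h - 5.23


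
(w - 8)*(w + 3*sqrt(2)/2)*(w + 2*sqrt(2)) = w^3 - 8*w^2 + 7*sqrt(2)*w^2/2 - 28*sqrt(2)*w + 6*w - 48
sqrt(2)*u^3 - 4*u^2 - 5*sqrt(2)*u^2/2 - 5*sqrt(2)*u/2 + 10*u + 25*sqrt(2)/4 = (u - 5/2)*(u - 5*sqrt(2)/2)*(sqrt(2)*u + 1)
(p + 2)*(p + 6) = p^2 + 8*p + 12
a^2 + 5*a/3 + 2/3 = (a + 2/3)*(a + 1)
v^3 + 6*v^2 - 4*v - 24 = (v - 2)*(v + 2)*(v + 6)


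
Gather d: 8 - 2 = 6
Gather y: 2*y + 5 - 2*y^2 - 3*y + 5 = -2*y^2 - y + 10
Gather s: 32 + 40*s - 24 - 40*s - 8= 0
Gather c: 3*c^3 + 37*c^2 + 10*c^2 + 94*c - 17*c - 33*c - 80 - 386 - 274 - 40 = 3*c^3 + 47*c^2 + 44*c - 780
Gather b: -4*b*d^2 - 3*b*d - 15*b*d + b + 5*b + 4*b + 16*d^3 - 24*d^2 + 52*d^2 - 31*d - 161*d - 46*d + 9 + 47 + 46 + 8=b*(-4*d^2 - 18*d + 10) + 16*d^3 + 28*d^2 - 238*d + 110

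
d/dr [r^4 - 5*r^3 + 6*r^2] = r*(4*r^2 - 15*r + 12)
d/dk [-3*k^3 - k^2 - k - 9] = -9*k^2 - 2*k - 1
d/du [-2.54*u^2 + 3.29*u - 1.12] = 3.29 - 5.08*u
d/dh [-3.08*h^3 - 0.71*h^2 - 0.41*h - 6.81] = -9.24*h^2 - 1.42*h - 0.41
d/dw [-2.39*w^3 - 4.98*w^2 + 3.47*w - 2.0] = -7.17*w^2 - 9.96*w + 3.47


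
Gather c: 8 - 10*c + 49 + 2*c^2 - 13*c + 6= 2*c^2 - 23*c + 63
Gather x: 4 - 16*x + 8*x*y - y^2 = x*(8*y - 16) - y^2 + 4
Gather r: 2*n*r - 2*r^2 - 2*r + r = -2*r^2 + r*(2*n - 1)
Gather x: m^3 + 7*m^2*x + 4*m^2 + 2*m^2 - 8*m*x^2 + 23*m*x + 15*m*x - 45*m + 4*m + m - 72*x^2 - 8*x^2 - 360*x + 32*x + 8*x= m^3 + 6*m^2 - 40*m + x^2*(-8*m - 80) + x*(7*m^2 + 38*m - 320)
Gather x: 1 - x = 1 - x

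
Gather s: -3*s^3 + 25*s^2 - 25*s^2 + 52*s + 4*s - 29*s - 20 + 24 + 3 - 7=-3*s^3 + 27*s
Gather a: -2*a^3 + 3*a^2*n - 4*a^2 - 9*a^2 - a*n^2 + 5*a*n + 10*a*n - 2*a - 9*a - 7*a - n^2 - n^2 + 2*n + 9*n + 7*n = -2*a^3 + a^2*(3*n - 13) + a*(-n^2 + 15*n - 18) - 2*n^2 + 18*n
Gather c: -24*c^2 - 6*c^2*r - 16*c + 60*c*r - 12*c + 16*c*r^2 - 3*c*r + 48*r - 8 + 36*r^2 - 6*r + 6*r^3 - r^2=c^2*(-6*r - 24) + c*(16*r^2 + 57*r - 28) + 6*r^3 + 35*r^2 + 42*r - 8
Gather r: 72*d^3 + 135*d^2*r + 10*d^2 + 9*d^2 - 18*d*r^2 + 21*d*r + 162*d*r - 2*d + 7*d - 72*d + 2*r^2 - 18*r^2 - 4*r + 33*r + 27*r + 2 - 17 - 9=72*d^3 + 19*d^2 - 67*d + r^2*(-18*d - 16) + r*(135*d^2 + 183*d + 56) - 24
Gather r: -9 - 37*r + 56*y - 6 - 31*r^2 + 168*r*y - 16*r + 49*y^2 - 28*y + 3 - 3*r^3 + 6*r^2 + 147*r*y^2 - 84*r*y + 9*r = -3*r^3 - 25*r^2 + r*(147*y^2 + 84*y - 44) + 49*y^2 + 28*y - 12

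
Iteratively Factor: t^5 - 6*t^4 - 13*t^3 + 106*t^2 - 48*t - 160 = (t - 5)*(t^4 - t^3 - 18*t^2 + 16*t + 32) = (t - 5)*(t - 4)*(t^3 + 3*t^2 - 6*t - 8) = (t - 5)*(t - 4)*(t + 4)*(t^2 - t - 2) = (t - 5)*(t - 4)*(t + 1)*(t + 4)*(t - 2)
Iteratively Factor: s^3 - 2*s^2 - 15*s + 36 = (s - 3)*(s^2 + s - 12) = (s - 3)*(s + 4)*(s - 3)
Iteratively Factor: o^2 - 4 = (o + 2)*(o - 2)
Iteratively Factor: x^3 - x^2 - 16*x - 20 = (x - 5)*(x^2 + 4*x + 4) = (x - 5)*(x + 2)*(x + 2)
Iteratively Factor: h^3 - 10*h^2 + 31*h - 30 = (h - 5)*(h^2 - 5*h + 6) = (h - 5)*(h - 3)*(h - 2)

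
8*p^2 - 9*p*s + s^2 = (-8*p + s)*(-p + s)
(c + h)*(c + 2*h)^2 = c^3 + 5*c^2*h + 8*c*h^2 + 4*h^3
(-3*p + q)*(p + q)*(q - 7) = -3*p^2*q + 21*p^2 - 2*p*q^2 + 14*p*q + q^3 - 7*q^2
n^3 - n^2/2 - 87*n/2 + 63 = (n - 6)*(n - 3/2)*(n + 7)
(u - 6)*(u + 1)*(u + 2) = u^3 - 3*u^2 - 16*u - 12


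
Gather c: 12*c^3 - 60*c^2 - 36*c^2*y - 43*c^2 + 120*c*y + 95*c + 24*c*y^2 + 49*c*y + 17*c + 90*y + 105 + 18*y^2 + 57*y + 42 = 12*c^3 + c^2*(-36*y - 103) + c*(24*y^2 + 169*y + 112) + 18*y^2 + 147*y + 147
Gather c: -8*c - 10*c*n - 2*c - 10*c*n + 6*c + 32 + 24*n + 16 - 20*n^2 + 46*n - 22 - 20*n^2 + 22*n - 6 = c*(-20*n - 4) - 40*n^2 + 92*n + 20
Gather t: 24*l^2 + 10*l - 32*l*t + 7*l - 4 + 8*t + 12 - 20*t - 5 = 24*l^2 + 17*l + t*(-32*l - 12) + 3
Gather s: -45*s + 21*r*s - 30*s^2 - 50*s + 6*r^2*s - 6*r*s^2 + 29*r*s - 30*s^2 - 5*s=s^2*(-6*r - 60) + s*(6*r^2 + 50*r - 100)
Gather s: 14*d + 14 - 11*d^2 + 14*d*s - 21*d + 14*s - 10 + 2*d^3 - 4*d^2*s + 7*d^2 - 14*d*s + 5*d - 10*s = 2*d^3 - 4*d^2 - 2*d + s*(4 - 4*d^2) + 4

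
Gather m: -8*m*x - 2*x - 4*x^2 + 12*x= -8*m*x - 4*x^2 + 10*x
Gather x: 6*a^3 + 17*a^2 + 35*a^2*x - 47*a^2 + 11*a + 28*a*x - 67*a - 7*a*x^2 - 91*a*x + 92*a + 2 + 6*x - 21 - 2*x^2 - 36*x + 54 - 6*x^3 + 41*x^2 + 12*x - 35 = 6*a^3 - 30*a^2 + 36*a - 6*x^3 + x^2*(39 - 7*a) + x*(35*a^2 - 63*a - 18)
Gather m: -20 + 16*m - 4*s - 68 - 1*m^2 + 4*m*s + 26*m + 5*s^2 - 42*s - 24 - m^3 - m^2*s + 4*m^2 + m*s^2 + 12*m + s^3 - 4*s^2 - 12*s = -m^3 + m^2*(3 - s) + m*(s^2 + 4*s + 54) + s^3 + s^2 - 58*s - 112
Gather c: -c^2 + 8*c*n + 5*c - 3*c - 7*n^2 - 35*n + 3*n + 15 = -c^2 + c*(8*n + 2) - 7*n^2 - 32*n + 15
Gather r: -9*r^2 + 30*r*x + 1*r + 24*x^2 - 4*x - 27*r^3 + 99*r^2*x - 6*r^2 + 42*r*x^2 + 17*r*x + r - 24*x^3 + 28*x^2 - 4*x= -27*r^3 + r^2*(99*x - 15) + r*(42*x^2 + 47*x + 2) - 24*x^3 + 52*x^2 - 8*x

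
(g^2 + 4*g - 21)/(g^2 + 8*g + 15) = (g^2 + 4*g - 21)/(g^2 + 8*g + 15)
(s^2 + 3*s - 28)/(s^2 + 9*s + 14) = (s - 4)/(s + 2)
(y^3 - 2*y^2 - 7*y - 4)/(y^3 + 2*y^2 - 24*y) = (y^2 + 2*y + 1)/(y*(y + 6))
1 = 1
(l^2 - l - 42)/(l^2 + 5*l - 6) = (l - 7)/(l - 1)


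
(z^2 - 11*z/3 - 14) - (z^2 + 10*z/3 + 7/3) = -7*z - 49/3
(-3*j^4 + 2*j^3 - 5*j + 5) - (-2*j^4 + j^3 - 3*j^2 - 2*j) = -j^4 + j^3 + 3*j^2 - 3*j + 5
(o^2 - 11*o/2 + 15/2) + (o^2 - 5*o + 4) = 2*o^2 - 21*o/2 + 23/2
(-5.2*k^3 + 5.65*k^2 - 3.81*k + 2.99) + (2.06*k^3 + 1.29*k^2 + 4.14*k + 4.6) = -3.14*k^3 + 6.94*k^2 + 0.33*k + 7.59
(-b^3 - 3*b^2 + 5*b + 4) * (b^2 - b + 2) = -b^5 - 2*b^4 + 6*b^3 - 7*b^2 + 6*b + 8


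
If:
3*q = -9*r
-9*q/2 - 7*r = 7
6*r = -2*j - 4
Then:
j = -68/13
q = -42/13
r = 14/13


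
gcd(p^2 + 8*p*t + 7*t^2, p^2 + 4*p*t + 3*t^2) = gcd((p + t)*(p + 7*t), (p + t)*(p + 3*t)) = p + t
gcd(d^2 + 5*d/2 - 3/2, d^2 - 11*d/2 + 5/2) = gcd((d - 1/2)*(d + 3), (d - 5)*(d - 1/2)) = d - 1/2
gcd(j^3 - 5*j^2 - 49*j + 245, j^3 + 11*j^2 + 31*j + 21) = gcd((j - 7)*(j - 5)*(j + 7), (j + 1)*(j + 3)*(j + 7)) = j + 7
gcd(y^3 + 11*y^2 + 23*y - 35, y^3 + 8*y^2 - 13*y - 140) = y^2 + 12*y + 35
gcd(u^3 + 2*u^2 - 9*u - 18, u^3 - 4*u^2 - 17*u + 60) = u - 3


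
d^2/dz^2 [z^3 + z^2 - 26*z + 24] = 6*z + 2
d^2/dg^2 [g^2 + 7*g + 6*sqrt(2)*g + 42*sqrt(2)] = 2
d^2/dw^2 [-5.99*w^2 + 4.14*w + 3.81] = -11.9800000000000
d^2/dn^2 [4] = 0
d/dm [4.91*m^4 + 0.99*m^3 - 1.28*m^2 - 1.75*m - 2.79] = 19.64*m^3 + 2.97*m^2 - 2.56*m - 1.75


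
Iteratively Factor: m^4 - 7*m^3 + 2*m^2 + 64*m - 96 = (m - 2)*(m^3 - 5*m^2 - 8*m + 48) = (m - 4)*(m - 2)*(m^2 - m - 12) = (m - 4)^2*(m - 2)*(m + 3)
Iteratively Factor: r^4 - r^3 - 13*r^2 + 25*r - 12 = (r - 1)*(r^3 - 13*r + 12) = (r - 3)*(r - 1)*(r^2 + 3*r - 4) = (r - 3)*(r - 1)*(r + 4)*(r - 1)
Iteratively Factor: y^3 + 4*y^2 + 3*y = (y + 3)*(y^2 + y) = (y + 1)*(y + 3)*(y)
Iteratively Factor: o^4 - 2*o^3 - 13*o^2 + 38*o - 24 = (o + 4)*(o^3 - 6*o^2 + 11*o - 6) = (o - 3)*(o + 4)*(o^2 - 3*o + 2) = (o - 3)*(o - 1)*(o + 4)*(o - 2)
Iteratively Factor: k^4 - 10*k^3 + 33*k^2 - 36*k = (k)*(k^3 - 10*k^2 + 33*k - 36) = k*(k - 3)*(k^2 - 7*k + 12) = k*(k - 3)^2*(k - 4)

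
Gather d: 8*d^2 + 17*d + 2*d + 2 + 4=8*d^2 + 19*d + 6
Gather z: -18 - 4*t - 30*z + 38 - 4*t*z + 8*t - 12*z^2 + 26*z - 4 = 4*t - 12*z^2 + z*(-4*t - 4) + 16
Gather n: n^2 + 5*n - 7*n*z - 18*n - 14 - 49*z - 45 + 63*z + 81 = n^2 + n*(-7*z - 13) + 14*z + 22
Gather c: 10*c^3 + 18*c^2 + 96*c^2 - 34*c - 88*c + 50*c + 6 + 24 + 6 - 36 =10*c^3 + 114*c^2 - 72*c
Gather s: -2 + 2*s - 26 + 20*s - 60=22*s - 88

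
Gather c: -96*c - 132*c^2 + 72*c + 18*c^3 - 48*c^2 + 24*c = 18*c^3 - 180*c^2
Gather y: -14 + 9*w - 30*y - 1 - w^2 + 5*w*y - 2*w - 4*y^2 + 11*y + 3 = -w^2 + 7*w - 4*y^2 + y*(5*w - 19) - 12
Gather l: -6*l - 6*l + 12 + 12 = 24 - 12*l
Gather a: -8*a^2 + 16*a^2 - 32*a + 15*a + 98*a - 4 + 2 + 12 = 8*a^2 + 81*a + 10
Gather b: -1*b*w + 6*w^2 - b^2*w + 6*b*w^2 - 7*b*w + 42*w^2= -b^2*w + b*(6*w^2 - 8*w) + 48*w^2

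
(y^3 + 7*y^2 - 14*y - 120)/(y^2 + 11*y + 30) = y - 4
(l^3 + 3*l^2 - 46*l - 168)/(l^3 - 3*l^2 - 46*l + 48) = (l^2 - 3*l - 28)/(l^2 - 9*l + 8)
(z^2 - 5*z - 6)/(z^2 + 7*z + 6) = (z - 6)/(z + 6)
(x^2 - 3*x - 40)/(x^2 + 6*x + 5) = (x - 8)/(x + 1)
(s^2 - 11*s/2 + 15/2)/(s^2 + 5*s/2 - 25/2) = (s - 3)/(s + 5)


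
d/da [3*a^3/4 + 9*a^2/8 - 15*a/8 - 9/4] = 9*a^2/4 + 9*a/4 - 15/8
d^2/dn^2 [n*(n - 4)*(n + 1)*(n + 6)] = 12*n^2 + 18*n - 44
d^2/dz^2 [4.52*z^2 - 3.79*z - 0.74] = 9.04000000000000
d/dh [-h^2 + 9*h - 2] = 9 - 2*h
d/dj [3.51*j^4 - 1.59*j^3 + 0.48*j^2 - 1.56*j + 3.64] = 14.04*j^3 - 4.77*j^2 + 0.96*j - 1.56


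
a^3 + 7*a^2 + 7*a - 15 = (a - 1)*(a + 3)*(a + 5)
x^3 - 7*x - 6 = (x - 3)*(x + 1)*(x + 2)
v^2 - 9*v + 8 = (v - 8)*(v - 1)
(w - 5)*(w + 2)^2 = w^3 - w^2 - 16*w - 20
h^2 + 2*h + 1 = (h + 1)^2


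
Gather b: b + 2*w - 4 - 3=b + 2*w - 7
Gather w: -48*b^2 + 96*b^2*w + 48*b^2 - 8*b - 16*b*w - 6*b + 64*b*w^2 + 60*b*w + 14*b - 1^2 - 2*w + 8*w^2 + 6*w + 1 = w^2*(64*b + 8) + w*(96*b^2 + 44*b + 4)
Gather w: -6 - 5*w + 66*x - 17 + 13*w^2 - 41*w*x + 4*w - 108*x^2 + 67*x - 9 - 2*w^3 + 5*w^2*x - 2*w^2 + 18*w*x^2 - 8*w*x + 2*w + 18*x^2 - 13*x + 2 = -2*w^3 + w^2*(5*x + 11) + w*(18*x^2 - 49*x + 1) - 90*x^2 + 120*x - 30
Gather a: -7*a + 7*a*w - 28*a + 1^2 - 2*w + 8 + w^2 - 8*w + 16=a*(7*w - 35) + w^2 - 10*w + 25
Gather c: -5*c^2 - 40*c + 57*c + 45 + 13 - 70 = -5*c^2 + 17*c - 12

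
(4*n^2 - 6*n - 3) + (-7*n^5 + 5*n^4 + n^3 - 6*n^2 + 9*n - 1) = -7*n^5 + 5*n^4 + n^3 - 2*n^2 + 3*n - 4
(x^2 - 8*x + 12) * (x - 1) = x^3 - 9*x^2 + 20*x - 12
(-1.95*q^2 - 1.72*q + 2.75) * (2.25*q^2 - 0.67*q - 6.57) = -4.3875*q^4 - 2.5635*q^3 + 20.1514*q^2 + 9.4579*q - 18.0675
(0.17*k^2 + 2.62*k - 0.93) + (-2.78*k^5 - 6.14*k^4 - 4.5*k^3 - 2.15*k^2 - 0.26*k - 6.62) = -2.78*k^5 - 6.14*k^4 - 4.5*k^3 - 1.98*k^2 + 2.36*k - 7.55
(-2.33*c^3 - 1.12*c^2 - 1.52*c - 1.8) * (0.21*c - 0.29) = -0.4893*c^4 + 0.4405*c^3 + 0.00560000000000005*c^2 + 0.0628*c + 0.522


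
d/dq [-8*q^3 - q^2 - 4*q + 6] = -24*q^2 - 2*q - 4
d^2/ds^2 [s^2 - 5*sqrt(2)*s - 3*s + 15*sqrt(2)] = 2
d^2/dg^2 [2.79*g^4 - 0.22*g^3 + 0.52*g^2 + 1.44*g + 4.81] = 33.48*g^2 - 1.32*g + 1.04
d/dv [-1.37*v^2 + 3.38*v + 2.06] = 3.38 - 2.74*v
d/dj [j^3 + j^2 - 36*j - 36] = 3*j^2 + 2*j - 36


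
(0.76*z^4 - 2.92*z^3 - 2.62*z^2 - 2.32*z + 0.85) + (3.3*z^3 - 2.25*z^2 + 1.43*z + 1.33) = 0.76*z^4 + 0.38*z^3 - 4.87*z^2 - 0.89*z + 2.18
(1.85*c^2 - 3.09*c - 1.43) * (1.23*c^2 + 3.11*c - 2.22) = 2.2755*c^4 + 1.9528*c^3 - 15.4758*c^2 + 2.4125*c + 3.1746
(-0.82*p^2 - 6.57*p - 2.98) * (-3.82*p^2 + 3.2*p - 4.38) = 3.1324*p^4 + 22.4734*p^3 - 6.0488*p^2 + 19.2406*p + 13.0524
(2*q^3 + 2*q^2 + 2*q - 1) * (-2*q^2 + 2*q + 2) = -4*q^5 + 4*q^3 + 10*q^2 + 2*q - 2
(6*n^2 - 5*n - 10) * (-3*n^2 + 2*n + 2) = -18*n^4 + 27*n^3 + 32*n^2 - 30*n - 20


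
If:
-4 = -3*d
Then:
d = 4/3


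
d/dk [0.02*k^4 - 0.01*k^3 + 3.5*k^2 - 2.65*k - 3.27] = 0.08*k^3 - 0.03*k^2 + 7.0*k - 2.65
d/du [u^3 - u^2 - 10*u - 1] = 3*u^2 - 2*u - 10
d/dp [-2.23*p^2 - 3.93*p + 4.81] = -4.46*p - 3.93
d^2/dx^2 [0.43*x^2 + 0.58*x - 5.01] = 0.860000000000000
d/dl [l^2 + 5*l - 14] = 2*l + 5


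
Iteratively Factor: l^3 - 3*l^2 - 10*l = (l - 5)*(l^2 + 2*l) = (l - 5)*(l + 2)*(l)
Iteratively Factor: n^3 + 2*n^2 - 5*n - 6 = (n + 1)*(n^2 + n - 6) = (n - 2)*(n + 1)*(n + 3)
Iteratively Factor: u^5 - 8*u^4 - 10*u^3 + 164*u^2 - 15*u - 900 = (u - 4)*(u^4 - 4*u^3 - 26*u^2 + 60*u + 225) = (u - 5)*(u - 4)*(u^3 + u^2 - 21*u - 45) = (u - 5)*(u - 4)*(u + 3)*(u^2 - 2*u - 15) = (u - 5)*(u - 4)*(u + 3)^2*(u - 5)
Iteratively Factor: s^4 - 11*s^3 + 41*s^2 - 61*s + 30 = (s - 5)*(s^3 - 6*s^2 + 11*s - 6) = (s - 5)*(s - 2)*(s^2 - 4*s + 3) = (s - 5)*(s - 2)*(s - 1)*(s - 3)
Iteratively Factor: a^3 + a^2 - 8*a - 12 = (a - 3)*(a^2 + 4*a + 4) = (a - 3)*(a + 2)*(a + 2)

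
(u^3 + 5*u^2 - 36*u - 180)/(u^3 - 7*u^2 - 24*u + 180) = (u + 6)/(u - 6)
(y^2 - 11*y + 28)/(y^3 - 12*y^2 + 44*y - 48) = (y - 7)/(y^2 - 8*y + 12)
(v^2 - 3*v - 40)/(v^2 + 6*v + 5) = (v - 8)/(v + 1)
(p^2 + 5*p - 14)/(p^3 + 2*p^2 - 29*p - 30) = (p^2 + 5*p - 14)/(p^3 + 2*p^2 - 29*p - 30)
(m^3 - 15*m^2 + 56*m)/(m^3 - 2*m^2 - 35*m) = (m - 8)/(m + 5)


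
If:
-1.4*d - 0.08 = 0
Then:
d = -0.06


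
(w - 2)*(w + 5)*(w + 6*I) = w^3 + 3*w^2 + 6*I*w^2 - 10*w + 18*I*w - 60*I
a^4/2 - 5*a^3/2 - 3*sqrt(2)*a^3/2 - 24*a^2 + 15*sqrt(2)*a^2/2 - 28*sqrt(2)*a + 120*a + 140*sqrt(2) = (a/2 + sqrt(2))*(a - 5)*(a - 7*sqrt(2))*(a + 2*sqrt(2))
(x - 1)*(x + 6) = x^2 + 5*x - 6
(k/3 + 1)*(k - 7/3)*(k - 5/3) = k^3/3 - k^2/3 - 73*k/27 + 35/9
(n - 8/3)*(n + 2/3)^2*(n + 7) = n^4 + 17*n^3/3 - 112*n^2/9 - 620*n/27 - 224/27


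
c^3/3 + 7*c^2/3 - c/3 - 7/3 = (c/3 + 1/3)*(c - 1)*(c + 7)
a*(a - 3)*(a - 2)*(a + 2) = a^4 - 3*a^3 - 4*a^2 + 12*a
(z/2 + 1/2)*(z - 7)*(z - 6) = z^3/2 - 6*z^2 + 29*z/2 + 21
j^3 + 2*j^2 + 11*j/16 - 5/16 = (j - 1/4)*(j + 1)*(j + 5/4)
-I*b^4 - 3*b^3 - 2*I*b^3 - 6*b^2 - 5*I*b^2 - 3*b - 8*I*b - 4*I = (b + 1)*(b - 4*I)*(b + I)*(-I*b - I)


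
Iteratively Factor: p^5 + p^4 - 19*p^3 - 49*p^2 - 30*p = (p + 1)*(p^4 - 19*p^2 - 30*p) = (p - 5)*(p + 1)*(p^3 + 5*p^2 + 6*p) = (p - 5)*(p + 1)*(p + 2)*(p^2 + 3*p) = p*(p - 5)*(p + 1)*(p + 2)*(p + 3)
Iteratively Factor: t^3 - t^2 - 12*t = (t)*(t^2 - t - 12) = t*(t - 4)*(t + 3)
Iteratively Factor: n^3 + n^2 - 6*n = (n - 2)*(n^2 + 3*n) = n*(n - 2)*(n + 3)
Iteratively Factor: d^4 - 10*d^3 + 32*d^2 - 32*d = (d - 2)*(d^3 - 8*d^2 + 16*d) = d*(d - 2)*(d^2 - 8*d + 16) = d*(d - 4)*(d - 2)*(d - 4)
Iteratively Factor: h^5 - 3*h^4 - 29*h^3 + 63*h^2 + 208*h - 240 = (h - 5)*(h^4 + 2*h^3 - 19*h^2 - 32*h + 48) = (h - 5)*(h - 4)*(h^3 + 6*h^2 + 5*h - 12) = (h - 5)*(h - 4)*(h + 3)*(h^2 + 3*h - 4) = (h - 5)*(h - 4)*(h + 3)*(h + 4)*(h - 1)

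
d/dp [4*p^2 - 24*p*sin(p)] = -24*p*cos(p) + 8*p - 24*sin(p)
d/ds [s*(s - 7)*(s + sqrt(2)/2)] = 3*s^2 - 14*s + sqrt(2)*s - 7*sqrt(2)/2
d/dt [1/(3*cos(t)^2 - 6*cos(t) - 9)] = 2*(cos(t) - 1)*sin(t)/(3*(sin(t)^2 + 2*cos(t) + 2)^2)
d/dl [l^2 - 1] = 2*l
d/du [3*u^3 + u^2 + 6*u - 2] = 9*u^2 + 2*u + 6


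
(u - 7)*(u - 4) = u^2 - 11*u + 28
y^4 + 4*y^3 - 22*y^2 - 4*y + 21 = (y - 3)*(y - 1)*(y + 1)*(y + 7)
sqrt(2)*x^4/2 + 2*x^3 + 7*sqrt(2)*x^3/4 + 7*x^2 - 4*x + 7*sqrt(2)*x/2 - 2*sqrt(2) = (x - 1/2)*(x + 4)*(x + sqrt(2))*(sqrt(2)*x/2 + 1)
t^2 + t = t*(t + 1)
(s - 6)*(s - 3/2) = s^2 - 15*s/2 + 9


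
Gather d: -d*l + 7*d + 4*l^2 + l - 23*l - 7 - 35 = d*(7 - l) + 4*l^2 - 22*l - 42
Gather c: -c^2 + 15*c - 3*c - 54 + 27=-c^2 + 12*c - 27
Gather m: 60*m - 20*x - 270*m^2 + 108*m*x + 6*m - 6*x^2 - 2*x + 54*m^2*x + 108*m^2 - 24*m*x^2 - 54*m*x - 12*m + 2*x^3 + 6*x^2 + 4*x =m^2*(54*x - 162) + m*(-24*x^2 + 54*x + 54) + 2*x^3 - 18*x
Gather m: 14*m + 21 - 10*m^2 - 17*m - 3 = -10*m^2 - 3*m + 18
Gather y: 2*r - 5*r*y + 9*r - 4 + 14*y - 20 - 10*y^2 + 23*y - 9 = 11*r - 10*y^2 + y*(37 - 5*r) - 33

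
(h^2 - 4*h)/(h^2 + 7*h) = (h - 4)/(h + 7)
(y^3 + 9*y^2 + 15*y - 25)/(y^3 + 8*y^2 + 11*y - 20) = (y + 5)/(y + 4)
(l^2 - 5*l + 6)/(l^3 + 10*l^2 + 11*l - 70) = (l - 3)/(l^2 + 12*l + 35)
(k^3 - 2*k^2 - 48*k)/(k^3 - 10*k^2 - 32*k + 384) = k/(k - 8)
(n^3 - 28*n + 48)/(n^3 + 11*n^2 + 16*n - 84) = (n - 4)/(n + 7)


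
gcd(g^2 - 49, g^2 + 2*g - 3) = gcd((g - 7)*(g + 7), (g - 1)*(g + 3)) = 1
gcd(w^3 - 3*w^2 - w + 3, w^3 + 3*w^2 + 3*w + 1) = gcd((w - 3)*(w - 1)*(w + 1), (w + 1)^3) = w + 1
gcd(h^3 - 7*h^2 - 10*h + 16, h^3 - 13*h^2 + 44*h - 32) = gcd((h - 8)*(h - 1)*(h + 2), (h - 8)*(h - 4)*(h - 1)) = h^2 - 9*h + 8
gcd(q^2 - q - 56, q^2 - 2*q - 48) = q - 8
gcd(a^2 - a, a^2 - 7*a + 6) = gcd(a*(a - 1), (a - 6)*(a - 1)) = a - 1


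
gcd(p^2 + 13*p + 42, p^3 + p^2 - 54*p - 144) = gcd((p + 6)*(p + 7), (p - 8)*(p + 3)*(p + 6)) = p + 6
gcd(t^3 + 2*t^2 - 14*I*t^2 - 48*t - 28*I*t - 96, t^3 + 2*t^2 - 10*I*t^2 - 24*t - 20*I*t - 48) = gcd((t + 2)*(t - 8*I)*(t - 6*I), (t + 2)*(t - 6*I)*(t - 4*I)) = t^2 + t*(2 - 6*I) - 12*I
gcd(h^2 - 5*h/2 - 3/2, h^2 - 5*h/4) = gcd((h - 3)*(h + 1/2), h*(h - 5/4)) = 1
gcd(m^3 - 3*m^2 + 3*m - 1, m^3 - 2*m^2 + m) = m^2 - 2*m + 1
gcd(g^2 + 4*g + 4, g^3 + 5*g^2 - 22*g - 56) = g + 2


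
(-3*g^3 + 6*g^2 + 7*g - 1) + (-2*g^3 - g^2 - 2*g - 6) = -5*g^3 + 5*g^2 + 5*g - 7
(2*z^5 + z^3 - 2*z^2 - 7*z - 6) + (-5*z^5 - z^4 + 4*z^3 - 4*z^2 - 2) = -3*z^5 - z^4 + 5*z^3 - 6*z^2 - 7*z - 8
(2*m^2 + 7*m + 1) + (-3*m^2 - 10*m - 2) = -m^2 - 3*m - 1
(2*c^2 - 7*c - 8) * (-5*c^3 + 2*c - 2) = -10*c^5 + 35*c^4 + 44*c^3 - 18*c^2 - 2*c + 16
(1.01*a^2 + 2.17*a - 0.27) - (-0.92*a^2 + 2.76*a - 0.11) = 1.93*a^2 - 0.59*a - 0.16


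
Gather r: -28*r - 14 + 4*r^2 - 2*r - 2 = 4*r^2 - 30*r - 16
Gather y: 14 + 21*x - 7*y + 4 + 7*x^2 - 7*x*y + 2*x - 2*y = 7*x^2 + 23*x + y*(-7*x - 9) + 18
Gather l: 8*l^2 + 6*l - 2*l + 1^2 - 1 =8*l^2 + 4*l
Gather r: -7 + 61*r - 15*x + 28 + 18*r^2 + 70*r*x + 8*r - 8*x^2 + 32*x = 18*r^2 + r*(70*x + 69) - 8*x^2 + 17*x + 21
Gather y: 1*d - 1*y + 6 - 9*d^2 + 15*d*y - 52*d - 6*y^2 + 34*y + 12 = -9*d^2 - 51*d - 6*y^2 + y*(15*d + 33) + 18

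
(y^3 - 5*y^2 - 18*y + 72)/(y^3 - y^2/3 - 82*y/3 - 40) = 3*(y - 3)/(3*y + 5)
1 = 1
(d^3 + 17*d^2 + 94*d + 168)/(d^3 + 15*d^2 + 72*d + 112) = (d + 6)/(d + 4)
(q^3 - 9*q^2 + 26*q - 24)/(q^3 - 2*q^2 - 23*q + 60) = (q - 2)/(q + 5)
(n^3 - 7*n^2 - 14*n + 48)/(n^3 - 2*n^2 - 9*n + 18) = (n - 8)/(n - 3)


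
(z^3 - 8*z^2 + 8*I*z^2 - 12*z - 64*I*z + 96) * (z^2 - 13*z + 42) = z^5 - 21*z^4 + 8*I*z^4 + 134*z^3 - 168*I*z^3 - 84*z^2 + 1168*I*z^2 - 1752*z - 2688*I*z + 4032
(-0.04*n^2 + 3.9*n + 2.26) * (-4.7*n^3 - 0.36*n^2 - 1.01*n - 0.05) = 0.188*n^5 - 18.3156*n^4 - 11.9856*n^3 - 4.7506*n^2 - 2.4776*n - 0.113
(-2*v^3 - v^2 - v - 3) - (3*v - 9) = -2*v^3 - v^2 - 4*v + 6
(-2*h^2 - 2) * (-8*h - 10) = 16*h^3 + 20*h^2 + 16*h + 20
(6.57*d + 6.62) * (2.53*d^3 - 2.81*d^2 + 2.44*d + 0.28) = 16.6221*d^4 - 1.7131*d^3 - 2.5714*d^2 + 17.9924*d + 1.8536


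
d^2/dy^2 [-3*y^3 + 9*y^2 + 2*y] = 18 - 18*y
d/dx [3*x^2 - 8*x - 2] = 6*x - 8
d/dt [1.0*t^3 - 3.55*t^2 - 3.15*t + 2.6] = 3.0*t^2 - 7.1*t - 3.15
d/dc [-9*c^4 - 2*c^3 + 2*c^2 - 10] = 2*c*(-18*c^2 - 3*c + 2)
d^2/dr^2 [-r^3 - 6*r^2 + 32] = -6*r - 12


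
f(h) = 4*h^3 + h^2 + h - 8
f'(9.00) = 991.00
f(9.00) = 2998.00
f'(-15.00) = 2671.00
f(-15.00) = -13298.00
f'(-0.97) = 10.35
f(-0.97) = -11.68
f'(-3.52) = 142.64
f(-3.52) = -173.59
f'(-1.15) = 14.57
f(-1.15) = -13.91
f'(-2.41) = 65.88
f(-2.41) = -60.59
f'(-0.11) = 0.93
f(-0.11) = -8.10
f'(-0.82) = 7.43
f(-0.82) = -10.35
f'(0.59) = 6.36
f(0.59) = -6.24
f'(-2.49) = 70.42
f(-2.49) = -66.04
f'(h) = 12*h^2 + 2*h + 1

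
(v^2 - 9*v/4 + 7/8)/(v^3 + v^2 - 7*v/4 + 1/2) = (4*v - 7)/(2*(2*v^2 + 3*v - 2))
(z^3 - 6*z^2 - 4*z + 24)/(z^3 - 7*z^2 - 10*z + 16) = (z^2 - 8*z + 12)/(z^2 - 9*z + 8)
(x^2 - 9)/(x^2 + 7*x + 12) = (x - 3)/(x + 4)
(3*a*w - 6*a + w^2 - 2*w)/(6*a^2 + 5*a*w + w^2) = (w - 2)/(2*a + w)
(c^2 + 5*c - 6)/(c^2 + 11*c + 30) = (c - 1)/(c + 5)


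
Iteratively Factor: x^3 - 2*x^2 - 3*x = (x)*(x^2 - 2*x - 3) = x*(x + 1)*(x - 3)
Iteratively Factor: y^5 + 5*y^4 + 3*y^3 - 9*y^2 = (y + 3)*(y^4 + 2*y^3 - 3*y^2) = (y + 3)^2*(y^3 - y^2) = y*(y + 3)^2*(y^2 - y) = y^2*(y + 3)^2*(y - 1)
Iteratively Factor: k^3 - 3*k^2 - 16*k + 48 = (k - 4)*(k^2 + k - 12) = (k - 4)*(k + 4)*(k - 3)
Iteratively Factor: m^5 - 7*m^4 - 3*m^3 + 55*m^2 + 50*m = (m - 5)*(m^4 - 2*m^3 - 13*m^2 - 10*m) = (m - 5)*(m + 1)*(m^3 - 3*m^2 - 10*m) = (m - 5)*(m + 1)*(m + 2)*(m^2 - 5*m) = m*(m - 5)*(m + 1)*(m + 2)*(m - 5)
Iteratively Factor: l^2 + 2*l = (l + 2)*(l)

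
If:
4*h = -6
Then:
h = -3/2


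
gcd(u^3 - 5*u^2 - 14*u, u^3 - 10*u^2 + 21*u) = u^2 - 7*u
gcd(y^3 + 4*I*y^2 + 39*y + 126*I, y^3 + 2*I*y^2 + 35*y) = y + 7*I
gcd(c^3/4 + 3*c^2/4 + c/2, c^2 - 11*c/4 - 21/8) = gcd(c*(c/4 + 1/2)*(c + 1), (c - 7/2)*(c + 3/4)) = 1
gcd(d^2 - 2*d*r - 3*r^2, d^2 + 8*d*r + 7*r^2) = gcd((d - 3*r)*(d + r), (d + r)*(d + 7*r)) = d + r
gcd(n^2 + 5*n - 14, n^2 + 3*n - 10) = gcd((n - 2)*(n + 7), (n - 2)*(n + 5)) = n - 2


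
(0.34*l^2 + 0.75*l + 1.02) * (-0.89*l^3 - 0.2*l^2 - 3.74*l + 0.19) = -0.3026*l^5 - 0.7355*l^4 - 2.3294*l^3 - 2.9444*l^2 - 3.6723*l + 0.1938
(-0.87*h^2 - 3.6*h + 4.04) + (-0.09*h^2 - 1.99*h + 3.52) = -0.96*h^2 - 5.59*h + 7.56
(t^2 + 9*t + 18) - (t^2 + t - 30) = 8*t + 48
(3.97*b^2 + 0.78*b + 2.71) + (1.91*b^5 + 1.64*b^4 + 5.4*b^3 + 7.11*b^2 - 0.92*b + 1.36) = 1.91*b^5 + 1.64*b^4 + 5.4*b^3 + 11.08*b^2 - 0.14*b + 4.07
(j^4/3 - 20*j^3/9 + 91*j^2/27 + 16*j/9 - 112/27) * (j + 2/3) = j^5/3 - 2*j^4 + 17*j^3/9 + 326*j^2/81 - 80*j/27 - 224/81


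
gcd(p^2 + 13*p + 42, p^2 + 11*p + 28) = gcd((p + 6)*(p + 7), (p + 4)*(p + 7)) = p + 7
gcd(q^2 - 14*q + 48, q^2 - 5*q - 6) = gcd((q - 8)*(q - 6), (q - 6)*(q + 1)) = q - 6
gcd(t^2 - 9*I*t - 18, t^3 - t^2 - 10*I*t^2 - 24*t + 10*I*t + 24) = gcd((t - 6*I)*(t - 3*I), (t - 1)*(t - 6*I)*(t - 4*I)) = t - 6*I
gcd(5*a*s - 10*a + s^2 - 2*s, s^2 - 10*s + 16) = s - 2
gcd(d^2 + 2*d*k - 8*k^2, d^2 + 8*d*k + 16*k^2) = d + 4*k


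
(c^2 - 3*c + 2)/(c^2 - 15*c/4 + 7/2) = 4*(c - 1)/(4*c - 7)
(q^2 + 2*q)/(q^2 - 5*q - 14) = q/(q - 7)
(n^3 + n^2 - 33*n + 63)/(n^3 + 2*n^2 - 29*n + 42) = (n - 3)/(n - 2)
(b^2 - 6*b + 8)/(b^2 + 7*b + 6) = (b^2 - 6*b + 8)/(b^2 + 7*b + 6)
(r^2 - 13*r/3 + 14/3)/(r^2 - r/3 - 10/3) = (3*r - 7)/(3*r + 5)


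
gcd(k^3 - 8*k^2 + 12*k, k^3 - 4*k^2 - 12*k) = k^2 - 6*k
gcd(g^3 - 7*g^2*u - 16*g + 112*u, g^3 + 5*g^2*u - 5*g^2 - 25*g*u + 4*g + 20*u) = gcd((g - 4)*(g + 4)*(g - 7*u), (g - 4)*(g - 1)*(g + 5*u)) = g - 4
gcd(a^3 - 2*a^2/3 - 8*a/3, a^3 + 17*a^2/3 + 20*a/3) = a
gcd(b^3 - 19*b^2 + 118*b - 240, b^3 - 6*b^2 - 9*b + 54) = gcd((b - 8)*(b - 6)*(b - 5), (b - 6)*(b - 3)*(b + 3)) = b - 6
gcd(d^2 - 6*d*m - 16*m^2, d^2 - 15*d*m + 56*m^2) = d - 8*m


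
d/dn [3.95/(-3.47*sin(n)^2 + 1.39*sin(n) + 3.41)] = (27.413*sin(n) - 5.4905)*cos(n)/(-3.47*sin(n)^2 + 1.39*sin(n) + 3.41)^2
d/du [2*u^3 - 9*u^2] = 6*u*(u - 3)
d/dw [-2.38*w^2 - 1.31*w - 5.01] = -4.76*w - 1.31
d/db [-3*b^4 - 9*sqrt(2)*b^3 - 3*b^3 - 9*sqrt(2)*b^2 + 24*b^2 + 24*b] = -12*b^3 - 27*sqrt(2)*b^2 - 9*b^2 - 18*sqrt(2)*b + 48*b + 24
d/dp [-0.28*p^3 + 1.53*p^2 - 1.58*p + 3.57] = -0.84*p^2 + 3.06*p - 1.58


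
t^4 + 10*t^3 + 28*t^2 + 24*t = t*(t + 2)^2*(t + 6)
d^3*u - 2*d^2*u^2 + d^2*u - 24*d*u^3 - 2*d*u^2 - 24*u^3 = (d - 6*u)*(d + 4*u)*(d*u + u)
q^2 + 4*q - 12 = (q - 2)*(q + 6)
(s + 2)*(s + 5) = s^2 + 7*s + 10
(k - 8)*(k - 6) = k^2 - 14*k + 48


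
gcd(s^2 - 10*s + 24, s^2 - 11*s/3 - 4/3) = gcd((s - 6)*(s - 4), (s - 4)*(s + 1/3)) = s - 4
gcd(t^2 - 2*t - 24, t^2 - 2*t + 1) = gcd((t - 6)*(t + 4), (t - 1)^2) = 1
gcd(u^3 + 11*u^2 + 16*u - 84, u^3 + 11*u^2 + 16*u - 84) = u^3 + 11*u^2 + 16*u - 84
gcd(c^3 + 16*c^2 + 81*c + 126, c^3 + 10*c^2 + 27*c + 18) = c^2 + 9*c + 18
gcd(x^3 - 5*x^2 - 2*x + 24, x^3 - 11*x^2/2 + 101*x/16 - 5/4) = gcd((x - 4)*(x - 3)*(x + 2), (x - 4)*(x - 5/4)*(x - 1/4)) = x - 4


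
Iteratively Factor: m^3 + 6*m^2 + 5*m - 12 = (m + 3)*(m^2 + 3*m - 4) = (m + 3)*(m + 4)*(m - 1)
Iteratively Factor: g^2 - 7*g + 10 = (g - 5)*(g - 2)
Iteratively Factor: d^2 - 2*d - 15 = (d + 3)*(d - 5)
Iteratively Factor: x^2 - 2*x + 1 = (x - 1)*(x - 1)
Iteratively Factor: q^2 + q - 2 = (q + 2)*(q - 1)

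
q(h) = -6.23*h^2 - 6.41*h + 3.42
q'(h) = -12.46*h - 6.41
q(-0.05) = 3.72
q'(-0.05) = -5.79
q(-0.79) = 4.60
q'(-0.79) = 3.43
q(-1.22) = 1.97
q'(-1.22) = 8.79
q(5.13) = -193.42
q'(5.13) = -70.33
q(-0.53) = 5.07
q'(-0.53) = 0.19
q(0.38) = 0.08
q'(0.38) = -11.14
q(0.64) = -3.23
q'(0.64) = -14.38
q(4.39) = -144.79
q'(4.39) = -61.11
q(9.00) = -558.90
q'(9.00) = -118.55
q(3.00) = -71.88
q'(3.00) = -43.79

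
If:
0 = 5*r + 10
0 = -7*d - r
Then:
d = 2/7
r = -2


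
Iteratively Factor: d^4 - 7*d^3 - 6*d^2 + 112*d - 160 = (d - 5)*(d^3 - 2*d^2 - 16*d + 32) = (d - 5)*(d - 4)*(d^2 + 2*d - 8) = (d - 5)*(d - 4)*(d + 4)*(d - 2)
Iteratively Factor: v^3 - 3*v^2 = (v)*(v^2 - 3*v) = v^2*(v - 3)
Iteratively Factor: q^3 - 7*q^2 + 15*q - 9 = (q - 3)*(q^2 - 4*q + 3) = (q - 3)*(q - 1)*(q - 3)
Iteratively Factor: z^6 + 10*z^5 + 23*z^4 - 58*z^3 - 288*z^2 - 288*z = (z)*(z^5 + 10*z^4 + 23*z^3 - 58*z^2 - 288*z - 288) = z*(z + 4)*(z^4 + 6*z^3 - z^2 - 54*z - 72) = z*(z - 3)*(z + 4)*(z^3 + 9*z^2 + 26*z + 24) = z*(z - 3)*(z + 2)*(z + 4)*(z^2 + 7*z + 12) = z*(z - 3)*(z + 2)*(z + 4)^2*(z + 3)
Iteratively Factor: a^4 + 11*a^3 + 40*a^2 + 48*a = (a + 4)*(a^3 + 7*a^2 + 12*a) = (a + 4)^2*(a^2 + 3*a) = a*(a + 4)^2*(a + 3)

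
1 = 1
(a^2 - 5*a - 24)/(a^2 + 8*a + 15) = (a - 8)/(a + 5)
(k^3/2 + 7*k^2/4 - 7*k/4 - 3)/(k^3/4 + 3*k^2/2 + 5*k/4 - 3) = (2*k^2 - k - 3)/(k^2 + 2*k - 3)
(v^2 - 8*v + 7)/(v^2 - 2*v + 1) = (v - 7)/(v - 1)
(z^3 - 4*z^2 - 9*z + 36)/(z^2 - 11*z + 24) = (z^2 - z - 12)/(z - 8)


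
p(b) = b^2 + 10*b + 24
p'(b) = 2*b + 10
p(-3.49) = 1.28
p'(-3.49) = 3.02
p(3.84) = 77.15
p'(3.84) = 17.68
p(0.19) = 25.94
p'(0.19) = 10.38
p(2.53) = 55.70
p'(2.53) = 15.06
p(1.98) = 47.72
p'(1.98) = 13.96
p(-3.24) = 2.10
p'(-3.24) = 3.52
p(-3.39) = 1.59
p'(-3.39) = 3.22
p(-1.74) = 9.63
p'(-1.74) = 6.52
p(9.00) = 195.00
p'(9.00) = 28.00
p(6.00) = 120.00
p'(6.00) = 22.00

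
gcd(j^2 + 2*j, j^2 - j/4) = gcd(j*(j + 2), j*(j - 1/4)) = j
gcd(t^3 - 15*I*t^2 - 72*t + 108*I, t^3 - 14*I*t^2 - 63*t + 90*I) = t^2 - 9*I*t - 18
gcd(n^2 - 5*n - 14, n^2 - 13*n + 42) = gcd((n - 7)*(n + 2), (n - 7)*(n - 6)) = n - 7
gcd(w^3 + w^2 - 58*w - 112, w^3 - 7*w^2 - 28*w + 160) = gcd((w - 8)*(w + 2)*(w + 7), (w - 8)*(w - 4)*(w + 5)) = w - 8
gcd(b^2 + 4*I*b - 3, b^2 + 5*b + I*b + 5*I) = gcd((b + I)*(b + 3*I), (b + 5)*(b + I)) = b + I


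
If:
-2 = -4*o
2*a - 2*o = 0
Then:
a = 1/2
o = 1/2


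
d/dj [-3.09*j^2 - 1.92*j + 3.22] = -6.18*j - 1.92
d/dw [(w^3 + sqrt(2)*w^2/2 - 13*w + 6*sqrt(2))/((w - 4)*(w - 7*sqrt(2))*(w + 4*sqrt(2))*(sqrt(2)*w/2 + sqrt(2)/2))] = (-sqrt(2)*w^6 - 2*w^5 - 18*sqrt(2)*w^4 + 21*w^4 - 156*w^3 + 258*sqrt(2)*w^3 + 12*sqrt(2)*w^2 + 510*w^2 - 216*sqrt(2)*w + 1888*w - 3056*sqrt(2) - 2016)/(w^8 - 6*sqrt(2)*w^7 - 6*w^7 - 93*w^6 + 36*sqrt(2)*w^6 + 330*sqrt(2)*w^5 + 588*w^5 - 2160*sqrt(2)*w^4 + 3058*w^4 - 21072*w^3 + 240*sqrt(2)*w^3 + 1632*w^2 + 8064*sqrt(2)*w^2 + 5376*sqrt(2)*w + 75264*w + 50176)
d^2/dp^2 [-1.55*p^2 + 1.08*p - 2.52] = -3.10000000000000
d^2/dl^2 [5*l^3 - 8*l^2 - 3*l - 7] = 30*l - 16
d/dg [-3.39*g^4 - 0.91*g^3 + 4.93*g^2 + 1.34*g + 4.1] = -13.56*g^3 - 2.73*g^2 + 9.86*g + 1.34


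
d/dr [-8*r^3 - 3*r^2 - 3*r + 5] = -24*r^2 - 6*r - 3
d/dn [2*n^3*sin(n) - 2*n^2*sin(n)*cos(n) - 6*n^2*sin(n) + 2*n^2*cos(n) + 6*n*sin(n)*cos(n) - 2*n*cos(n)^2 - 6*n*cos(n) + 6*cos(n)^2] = 2*n^3*cos(n) + 4*n^2*sin(n) - 6*n^2*cos(n) - 2*n^2*cos(2*n) - 6*n*sin(n) + 4*n*cos(n) + 6*n*cos(2*n) - 3*sin(2*n) - 6*cos(n) - cos(2*n) - 1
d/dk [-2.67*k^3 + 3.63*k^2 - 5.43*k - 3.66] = -8.01*k^2 + 7.26*k - 5.43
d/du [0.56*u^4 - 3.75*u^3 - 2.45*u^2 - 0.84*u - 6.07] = 2.24*u^3 - 11.25*u^2 - 4.9*u - 0.84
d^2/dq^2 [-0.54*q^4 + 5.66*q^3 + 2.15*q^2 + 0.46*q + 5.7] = -6.48*q^2 + 33.96*q + 4.3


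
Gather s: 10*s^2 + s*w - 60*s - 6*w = 10*s^2 + s*(w - 60) - 6*w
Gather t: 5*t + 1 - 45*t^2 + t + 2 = -45*t^2 + 6*t + 3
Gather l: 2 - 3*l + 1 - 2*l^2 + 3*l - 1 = 2 - 2*l^2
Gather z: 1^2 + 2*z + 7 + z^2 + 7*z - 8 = z^2 + 9*z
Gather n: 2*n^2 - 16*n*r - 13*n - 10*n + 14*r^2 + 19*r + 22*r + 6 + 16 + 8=2*n^2 + n*(-16*r - 23) + 14*r^2 + 41*r + 30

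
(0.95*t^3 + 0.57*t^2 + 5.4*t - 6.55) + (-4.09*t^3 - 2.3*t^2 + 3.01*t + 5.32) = -3.14*t^3 - 1.73*t^2 + 8.41*t - 1.23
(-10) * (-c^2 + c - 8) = 10*c^2 - 10*c + 80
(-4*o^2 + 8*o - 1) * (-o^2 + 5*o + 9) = 4*o^4 - 28*o^3 + 5*o^2 + 67*o - 9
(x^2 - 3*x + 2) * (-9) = -9*x^2 + 27*x - 18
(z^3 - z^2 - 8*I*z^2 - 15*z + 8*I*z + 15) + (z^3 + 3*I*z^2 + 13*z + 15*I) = 2*z^3 - z^2 - 5*I*z^2 - 2*z + 8*I*z + 15 + 15*I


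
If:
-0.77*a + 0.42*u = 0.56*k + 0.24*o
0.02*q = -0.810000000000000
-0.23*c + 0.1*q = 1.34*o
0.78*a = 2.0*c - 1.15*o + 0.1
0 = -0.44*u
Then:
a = -16.4130434782609*o - 45.0222965440357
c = -5.82608695652174*o - 17.6086956521739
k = 22.1393633540373*o + 61.9056577480491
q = -40.50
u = 0.00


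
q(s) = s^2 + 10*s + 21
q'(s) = 2*s + 10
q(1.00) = 32.00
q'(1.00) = 12.00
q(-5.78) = -3.39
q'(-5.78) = -1.56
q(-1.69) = 6.96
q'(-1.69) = 6.62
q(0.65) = 27.92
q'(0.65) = 11.30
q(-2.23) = 3.67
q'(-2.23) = 5.54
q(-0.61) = 15.27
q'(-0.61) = 8.78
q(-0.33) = 17.81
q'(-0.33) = 9.34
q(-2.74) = 1.11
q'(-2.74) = 4.52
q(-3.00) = 0.00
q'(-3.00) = 4.00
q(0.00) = 21.00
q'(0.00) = 10.00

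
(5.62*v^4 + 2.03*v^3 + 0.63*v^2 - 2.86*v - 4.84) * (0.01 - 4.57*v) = -25.6834*v^5 - 9.2209*v^4 - 2.8588*v^3 + 13.0765*v^2 + 22.0902*v - 0.0484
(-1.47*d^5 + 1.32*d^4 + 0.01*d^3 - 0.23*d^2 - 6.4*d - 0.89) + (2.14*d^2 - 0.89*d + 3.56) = -1.47*d^5 + 1.32*d^4 + 0.01*d^3 + 1.91*d^2 - 7.29*d + 2.67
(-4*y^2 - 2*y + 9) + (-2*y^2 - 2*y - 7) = -6*y^2 - 4*y + 2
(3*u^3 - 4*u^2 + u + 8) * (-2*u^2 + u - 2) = -6*u^5 + 11*u^4 - 12*u^3 - 7*u^2 + 6*u - 16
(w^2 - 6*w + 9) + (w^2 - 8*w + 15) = 2*w^2 - 14*w + 24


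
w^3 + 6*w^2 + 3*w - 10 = (w - 1)*(w + 2)*(w + 5)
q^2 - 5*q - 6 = (q - 6)*(q + 1)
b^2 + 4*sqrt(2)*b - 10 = (b - sqrt(2))*(b + 5*sqrt(2))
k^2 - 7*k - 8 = (k - 8)*(k + 1)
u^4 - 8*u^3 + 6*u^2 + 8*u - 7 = (u - 7)*(u - 1)^2*(u + 1)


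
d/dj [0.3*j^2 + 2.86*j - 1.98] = 0.6*j + 2.86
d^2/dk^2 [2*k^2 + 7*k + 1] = 4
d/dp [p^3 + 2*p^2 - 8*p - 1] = 3*p^2 + 4*p - 8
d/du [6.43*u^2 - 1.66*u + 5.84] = 12.86*u - 1.66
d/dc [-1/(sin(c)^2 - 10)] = 4*sin(2*c)/(cos(2*c) + 19)^2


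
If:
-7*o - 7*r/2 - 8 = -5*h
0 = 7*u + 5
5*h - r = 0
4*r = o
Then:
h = -16/305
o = -64/61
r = -16/61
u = -5/7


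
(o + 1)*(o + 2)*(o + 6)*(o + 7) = o^4 + 16*o^3 + 83*o^2 + 152*o + 84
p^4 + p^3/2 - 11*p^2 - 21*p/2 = p*(p - 7/2)*(p + 1)*(p + 3)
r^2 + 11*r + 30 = (r + 5)*(r + 6)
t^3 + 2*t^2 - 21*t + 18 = (t - 3)*(t - 1)*(t + 6)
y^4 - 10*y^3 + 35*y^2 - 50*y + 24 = (y - 4)*(y - 3)*(y - 2)*(y - 1)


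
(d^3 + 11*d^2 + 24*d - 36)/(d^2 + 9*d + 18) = (d^2 + 5*d - 6)/(d + 3)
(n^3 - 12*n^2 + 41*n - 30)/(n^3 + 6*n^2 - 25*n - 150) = (n^2 - 7*n + 6)/(n^2 + 11*n + 30)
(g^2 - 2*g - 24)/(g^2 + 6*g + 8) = (g - 6)/(g + 2)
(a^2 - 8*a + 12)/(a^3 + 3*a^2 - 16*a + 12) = (a - 6)/(a^2 + 5*a - 6)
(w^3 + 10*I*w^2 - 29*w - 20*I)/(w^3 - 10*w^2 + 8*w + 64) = (w^3 + 10*I*w^2 - 29*w - 20*I)/(w^3 - 10*w^2 + 8*w + 64)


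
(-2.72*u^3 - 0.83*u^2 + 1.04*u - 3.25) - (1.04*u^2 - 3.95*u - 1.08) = -2.72*u^3 - 1.87*u^2 + 4.99*u - 2.17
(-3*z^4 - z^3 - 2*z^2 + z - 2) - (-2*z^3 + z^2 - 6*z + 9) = -3*z^4 + z^3 - 3*z^2 + 7*z - 11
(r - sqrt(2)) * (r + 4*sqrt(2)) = r^2 + 3*sqrt(2)*r - 8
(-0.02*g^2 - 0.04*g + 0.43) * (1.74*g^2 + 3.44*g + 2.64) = -0.0348*g^4 - 0.1384*g^3 + 0.5578*g^2 + 1.3736*g + 1.1352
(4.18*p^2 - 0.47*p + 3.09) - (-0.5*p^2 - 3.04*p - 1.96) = 4.68*p^2 + 2.57*p + 5.05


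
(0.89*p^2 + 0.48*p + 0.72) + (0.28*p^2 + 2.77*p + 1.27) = 1.17*p^2 + 3.25*p + 1.99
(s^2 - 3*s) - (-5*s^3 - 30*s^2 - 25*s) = 5*s^3 + 31*s^2 + 22*s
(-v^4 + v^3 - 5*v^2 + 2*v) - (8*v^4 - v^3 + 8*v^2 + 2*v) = -9*v^4 + 2*v^3 - 13*v^2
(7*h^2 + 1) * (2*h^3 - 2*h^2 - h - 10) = 14*h^5 - 14*h^4 - 5*h^3 - 72*h^2 - h - 10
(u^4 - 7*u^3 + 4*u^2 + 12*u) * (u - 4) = u^5 - 11*u^4 + 32*u^3 - 4*u^2 - 48*u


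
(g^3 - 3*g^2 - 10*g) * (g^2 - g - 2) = g^5 - 4*g^4 - 9*g^3 + 16*g^2 + 20*g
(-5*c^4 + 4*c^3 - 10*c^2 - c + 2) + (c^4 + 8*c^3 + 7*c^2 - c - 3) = -4*c^4 + 12*c^3 - 3*c^2 - 2*c - 1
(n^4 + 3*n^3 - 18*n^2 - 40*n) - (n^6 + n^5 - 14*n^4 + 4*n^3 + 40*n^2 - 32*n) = -n^6 - n^5 + 15*n^4 - n^3 - 58*n^2 - 8*n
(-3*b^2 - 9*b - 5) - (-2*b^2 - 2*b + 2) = -b^2 - 7*b - 7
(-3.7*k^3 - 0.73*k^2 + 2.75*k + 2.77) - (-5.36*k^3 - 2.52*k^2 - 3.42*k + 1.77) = 1.66*k^3 + 1.79*k^2 + 6.17*k + 1.0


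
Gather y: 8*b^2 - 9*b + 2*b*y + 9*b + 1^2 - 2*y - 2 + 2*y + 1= 8*b^2 + 2*b*y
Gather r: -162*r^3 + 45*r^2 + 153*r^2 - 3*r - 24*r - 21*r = -162*r^3 + 198*r^2 - 48*r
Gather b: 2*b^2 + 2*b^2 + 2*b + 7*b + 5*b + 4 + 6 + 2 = 4*b^2 + 14*b + 12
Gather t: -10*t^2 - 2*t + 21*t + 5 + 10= -10*t^2 + 19*t + 15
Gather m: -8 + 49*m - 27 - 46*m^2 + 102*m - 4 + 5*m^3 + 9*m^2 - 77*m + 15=5*m^3 - 37*m^2 + 74*m - 24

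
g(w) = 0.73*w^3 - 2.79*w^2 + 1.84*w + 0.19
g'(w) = 2.19*w^2 - 5.58*w + 1.84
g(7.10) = 133.89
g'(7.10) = 72.62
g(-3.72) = -82.84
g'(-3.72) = 52.90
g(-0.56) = -1.84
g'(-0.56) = 5.65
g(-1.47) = -10.86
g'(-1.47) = 14.77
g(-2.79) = -42.52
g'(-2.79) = 34.46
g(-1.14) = -6.62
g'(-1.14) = 11.05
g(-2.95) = -48.26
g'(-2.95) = 37.36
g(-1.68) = -14.24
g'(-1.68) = 17.40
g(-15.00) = -3118.91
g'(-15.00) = 578.29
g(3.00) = 0.31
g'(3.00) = 4.81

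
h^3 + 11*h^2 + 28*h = h*(h + 4)*(h + 7)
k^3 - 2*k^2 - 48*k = k*(k - 8)*(k + 6)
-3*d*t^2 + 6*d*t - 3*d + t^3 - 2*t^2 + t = (-3*d + t)*(t - 1)^2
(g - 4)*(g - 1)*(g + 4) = g^3 - g^2 - 16*g + 16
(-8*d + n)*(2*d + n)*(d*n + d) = -16*d^3*n - 16*d^3 - 6*d^2*n^2 - 6*d^2*n + d*n^3 + d*n^2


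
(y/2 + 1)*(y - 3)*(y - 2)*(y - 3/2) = y^4/2 - 9*y^3/4 + y^2/4 + 9*y - 9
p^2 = p^2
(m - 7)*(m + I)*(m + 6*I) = m^3 - 7*m^2 + 7*I*m^2 - 6*m - 49*I*m + 42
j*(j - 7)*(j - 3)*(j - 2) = j^4 - 12*j^3 + 41*j^2 - 42*j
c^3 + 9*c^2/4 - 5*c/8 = c*(c - 1/4)*(c + 5/2)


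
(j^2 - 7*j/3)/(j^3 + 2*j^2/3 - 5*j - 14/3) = j/(j^2 + 3*j + 2)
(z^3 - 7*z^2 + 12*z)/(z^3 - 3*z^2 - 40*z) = (-z^2 + 7*z - 12)/(-z^2 + 3*z + 40)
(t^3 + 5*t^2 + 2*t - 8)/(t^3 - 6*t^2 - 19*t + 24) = (t^2 + 6*t + 8)/(t^2 - 5*t - 24)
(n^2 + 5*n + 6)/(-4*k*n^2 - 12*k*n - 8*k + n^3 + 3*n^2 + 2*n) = (-n - 3)/(4*k*n + 4*k - n^2 - n)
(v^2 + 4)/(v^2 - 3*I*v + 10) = (v - 2*I)/(v - 5*I)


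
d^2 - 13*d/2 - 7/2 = (d - 7)*(d + 1/2)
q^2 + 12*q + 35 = (q + 5)*(q + 7)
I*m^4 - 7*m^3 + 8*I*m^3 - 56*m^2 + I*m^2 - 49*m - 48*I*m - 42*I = (m + 7)*(m + I)*(m + 6*I)*(I*m + I)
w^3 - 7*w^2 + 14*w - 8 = (w - 4)*(w - 2)*(w - 1)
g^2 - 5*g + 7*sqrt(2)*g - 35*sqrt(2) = (g - 5)*(g + 7*sqrt(2))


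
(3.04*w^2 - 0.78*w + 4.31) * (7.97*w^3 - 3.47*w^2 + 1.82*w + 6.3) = 24.2288*w^5 - 16.7654*w^4 + 42.5901*w^3 + 2.7767*w^2 + 2.9302*w + 27.153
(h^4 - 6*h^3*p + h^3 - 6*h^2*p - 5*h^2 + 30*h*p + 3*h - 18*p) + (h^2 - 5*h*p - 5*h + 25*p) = h^4 - 6*h^3*p + h^3 - 6*h^2*p - 4*h^2 + 25*h*p - 2*h + 7*p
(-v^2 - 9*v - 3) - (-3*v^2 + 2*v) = 2*v^2 - 11*v - 3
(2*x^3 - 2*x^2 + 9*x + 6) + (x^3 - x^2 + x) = 3*x^3 - 3*x^2 + 10*x + 6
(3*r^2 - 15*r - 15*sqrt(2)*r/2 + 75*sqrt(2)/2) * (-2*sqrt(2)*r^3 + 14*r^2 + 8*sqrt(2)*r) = -6*sqrt(2)*r^5 + 30*sqrt(2)*r^4 + 72*r^4 - 360*r^3 - 81*sqrt(2)*r^3 - 120*r^2 + 405*sqrt(2)*r^2 + 600*r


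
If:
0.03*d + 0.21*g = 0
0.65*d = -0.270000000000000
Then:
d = -0.42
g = 0.06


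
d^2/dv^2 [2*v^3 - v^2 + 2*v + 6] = 12*v - 2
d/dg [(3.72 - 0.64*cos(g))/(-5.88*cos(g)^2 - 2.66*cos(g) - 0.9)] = (3.7632*cos(g)^2 - 43.7472*cos(g) - 10.4712)*sin(g)/(34.5744*cos(g)^4 + 31.2816*cos(g)^3 + 17.6596*cos(g)^2 + 4.788*cos(g) + 0.81)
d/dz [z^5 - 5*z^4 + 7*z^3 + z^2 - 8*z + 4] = 5*z^4 - 20*z^3 + 21*z^2 + 2*z - 8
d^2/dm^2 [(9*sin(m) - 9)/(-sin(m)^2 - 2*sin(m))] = 9*(sin(m)^2 - 6*sin(m) - 8 + 2/sin(m) + 12/sin(m)^2 + 8/sin(m)^3)/(sin(m) + 2)^3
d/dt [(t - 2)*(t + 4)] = 2*t + 2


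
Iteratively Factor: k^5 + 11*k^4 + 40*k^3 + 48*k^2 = (k + 4)*(k^4 + 7*k^3 + 12*k^2) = k*(k + 4)*(k^3 + 7*k^2 + 12*k) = k*(k + 3)*(k + 4)*(k^2 + 4*k) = k^2*(k + 3)*(k + 4)*(k + 4)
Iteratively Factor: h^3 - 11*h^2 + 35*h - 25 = (h - 5)*(h^2 - 6*h + 5) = (h - 5)*(h - 1)*(h - 5)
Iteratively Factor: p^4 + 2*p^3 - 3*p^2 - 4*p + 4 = (p - 1)*(p^3 + 3*p^2 - 4) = (p - 1)*(p + 2)*(p^2 + p - 2) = (p - 1)*(p + 2)^2*(p - 1)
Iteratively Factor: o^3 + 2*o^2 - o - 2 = (o + 1)*(o^2 + o - 2) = (o + 1)*(o + 2)*(o - 1)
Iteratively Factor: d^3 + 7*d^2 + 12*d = (d)*(d^2 + 7*d + 12) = d*(d + 4)*(d + 3)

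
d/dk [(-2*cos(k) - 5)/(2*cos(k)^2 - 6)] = (sin(k)^2 - 5*cos(k) - 4)*sin(k)/(cos(k)^2 - 3)^2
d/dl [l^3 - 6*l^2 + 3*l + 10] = 3*l^2 - 12*l + 3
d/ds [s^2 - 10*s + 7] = 2*s - 10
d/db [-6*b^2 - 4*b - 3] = -12*b - 4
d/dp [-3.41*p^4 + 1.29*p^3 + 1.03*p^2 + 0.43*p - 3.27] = -13.64*p^3 + 3.87*p^2 + 2.06*p + 0.43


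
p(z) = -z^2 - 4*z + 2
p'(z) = -2*z - 4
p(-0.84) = 4.65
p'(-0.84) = -2.32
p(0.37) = 0.38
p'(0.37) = -4.74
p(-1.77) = 5.95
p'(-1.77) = -0.46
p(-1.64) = 5.87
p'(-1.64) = -0.72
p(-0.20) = 2.76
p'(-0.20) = -3.60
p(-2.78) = 5.39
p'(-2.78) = 1.56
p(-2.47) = 5.78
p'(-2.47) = 0.94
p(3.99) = -29.88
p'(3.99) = -11.98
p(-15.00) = -163.00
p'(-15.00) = 26.00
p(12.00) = -190.00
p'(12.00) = -28.00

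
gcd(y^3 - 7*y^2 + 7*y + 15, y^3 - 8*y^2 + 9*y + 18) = y^2 - 2*y - 3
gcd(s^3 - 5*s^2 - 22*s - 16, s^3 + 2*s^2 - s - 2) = s^2 + 3*s + 2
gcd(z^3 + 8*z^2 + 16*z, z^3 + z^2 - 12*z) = z^2 + 4*z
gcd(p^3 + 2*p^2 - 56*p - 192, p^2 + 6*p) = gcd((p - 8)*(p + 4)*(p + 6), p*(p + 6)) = p + 6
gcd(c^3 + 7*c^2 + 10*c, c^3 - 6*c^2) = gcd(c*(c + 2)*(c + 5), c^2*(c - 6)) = c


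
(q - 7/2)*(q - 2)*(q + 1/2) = q^3 - 5*q^2 + 17*q/4 + 7/2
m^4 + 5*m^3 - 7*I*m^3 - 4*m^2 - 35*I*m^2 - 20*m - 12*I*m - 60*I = (m + 5)*(m - 6*I)*(m - 2*I)*(m + I)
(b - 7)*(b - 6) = b^2 - 13*b + 42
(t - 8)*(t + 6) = t^2 - 2*t - 48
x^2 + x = x*(x + 1)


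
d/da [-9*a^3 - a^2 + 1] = a*(-27*a - 2)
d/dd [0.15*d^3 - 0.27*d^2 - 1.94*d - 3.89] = 0.45*d^2 - 0.54*d - 1.94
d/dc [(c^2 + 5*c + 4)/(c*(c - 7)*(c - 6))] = (-c^4 - 10*c^3 + 95*c^2 + 104*c - 168)/(c^2*(c^4 - 26*c^3 + 253*c^2 - 1092*c + 1764))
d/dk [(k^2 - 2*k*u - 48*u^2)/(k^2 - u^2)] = 2*u*(k^2 + 47*k*u + u^2)/(k^4 - 2*k^2*u^2 + u^4)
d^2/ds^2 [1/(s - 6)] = 2/(s - 6)^3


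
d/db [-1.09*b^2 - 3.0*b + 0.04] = -2.18*b - 3.0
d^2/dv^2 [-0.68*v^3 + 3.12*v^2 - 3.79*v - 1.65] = 6.24 - 4.08*v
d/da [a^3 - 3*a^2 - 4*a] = 3*a^2 - 6*a - 4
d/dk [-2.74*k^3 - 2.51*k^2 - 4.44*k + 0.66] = -8.22*k^2 - 5.02*k - 4.44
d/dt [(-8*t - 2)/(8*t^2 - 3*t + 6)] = 2*(32*t^2 + 16*t - 27)/(64*t^4 - 48*t^3 + 105*t^2 - 36*t + 36)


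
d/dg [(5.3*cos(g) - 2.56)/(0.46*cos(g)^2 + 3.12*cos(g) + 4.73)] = (2.438*cos(g)^2 - 2.3552*cos(g) - 33.0562)*sin(g)/(0.2116*cos(g)^4 + 2.8704*cos(g)^3 + 14.086*cos(g)^2 + 29.5152*cos(g) + 22.3729)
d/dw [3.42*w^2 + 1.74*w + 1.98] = 6.84*w + 1.74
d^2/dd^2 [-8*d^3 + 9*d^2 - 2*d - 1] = 18 - 48*d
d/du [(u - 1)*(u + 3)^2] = (u + 3)*(3*u + 1)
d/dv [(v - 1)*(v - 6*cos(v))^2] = (v - 6*cos(v))*(v + (2*v - 2)*(6*sin(v) + 1) - 6*cos(v))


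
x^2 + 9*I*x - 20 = (x + 4*I)*(x + 5*I)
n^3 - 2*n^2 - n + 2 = (n - 2)*(n - 1)*(n + 1)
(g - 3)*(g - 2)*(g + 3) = g^3 - 2*g^2 - 9*g + 18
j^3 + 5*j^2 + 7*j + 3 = (j + 1)^2*(j + 3)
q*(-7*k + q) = -7*k*q + q^2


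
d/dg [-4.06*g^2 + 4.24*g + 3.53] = 4.24 - 8.12*g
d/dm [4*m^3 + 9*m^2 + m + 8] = 12*m^2 + 18*m + 1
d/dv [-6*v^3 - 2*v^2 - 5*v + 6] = -18*v^2 - 4*v - 5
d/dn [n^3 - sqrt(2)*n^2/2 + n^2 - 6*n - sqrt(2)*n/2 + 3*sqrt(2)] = 3*n^2 - sqrt(2)*n + 2*n - 6 - sqrt(2)/2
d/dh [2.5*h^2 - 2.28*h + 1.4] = 5.0*h - 2.28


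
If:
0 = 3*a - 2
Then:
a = 2/3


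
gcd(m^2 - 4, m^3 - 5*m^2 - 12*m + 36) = m - 2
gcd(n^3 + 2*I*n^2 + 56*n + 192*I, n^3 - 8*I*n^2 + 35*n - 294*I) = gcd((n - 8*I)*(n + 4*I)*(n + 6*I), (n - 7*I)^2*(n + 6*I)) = n + 6*I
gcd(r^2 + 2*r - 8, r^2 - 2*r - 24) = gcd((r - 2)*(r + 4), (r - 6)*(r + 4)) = r + 4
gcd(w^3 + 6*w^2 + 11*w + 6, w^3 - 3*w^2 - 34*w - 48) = w^2 + 5*w + 6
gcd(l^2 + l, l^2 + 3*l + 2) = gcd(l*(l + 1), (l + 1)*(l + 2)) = l + 1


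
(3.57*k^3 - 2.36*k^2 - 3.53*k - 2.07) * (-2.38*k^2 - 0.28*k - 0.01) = -8.4966*k^5 + 4.6172*k^4 + 9.0265*k^3 + 5.9386*k^2 + 0.6149*k + 0.0207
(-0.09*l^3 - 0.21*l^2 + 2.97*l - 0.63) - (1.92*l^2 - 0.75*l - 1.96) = -0.09*l^3 - 2.13*l^2 + 3.72*l + 1.33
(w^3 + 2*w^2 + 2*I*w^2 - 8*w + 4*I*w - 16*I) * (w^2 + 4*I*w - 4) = w^5 + 2*w^4 + 6*I*w^4 - 20*w^3 + 12*I*w^3 - 24*w^2 - 56*I*w^2 + 96*w - 16*I*w + 64*I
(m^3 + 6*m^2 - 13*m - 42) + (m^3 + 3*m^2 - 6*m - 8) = 2*m^3 + 9*m^2 - 19*m - 50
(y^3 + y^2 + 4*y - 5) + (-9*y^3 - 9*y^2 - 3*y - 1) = -8*y^3 - 8*y^2 + y - 6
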